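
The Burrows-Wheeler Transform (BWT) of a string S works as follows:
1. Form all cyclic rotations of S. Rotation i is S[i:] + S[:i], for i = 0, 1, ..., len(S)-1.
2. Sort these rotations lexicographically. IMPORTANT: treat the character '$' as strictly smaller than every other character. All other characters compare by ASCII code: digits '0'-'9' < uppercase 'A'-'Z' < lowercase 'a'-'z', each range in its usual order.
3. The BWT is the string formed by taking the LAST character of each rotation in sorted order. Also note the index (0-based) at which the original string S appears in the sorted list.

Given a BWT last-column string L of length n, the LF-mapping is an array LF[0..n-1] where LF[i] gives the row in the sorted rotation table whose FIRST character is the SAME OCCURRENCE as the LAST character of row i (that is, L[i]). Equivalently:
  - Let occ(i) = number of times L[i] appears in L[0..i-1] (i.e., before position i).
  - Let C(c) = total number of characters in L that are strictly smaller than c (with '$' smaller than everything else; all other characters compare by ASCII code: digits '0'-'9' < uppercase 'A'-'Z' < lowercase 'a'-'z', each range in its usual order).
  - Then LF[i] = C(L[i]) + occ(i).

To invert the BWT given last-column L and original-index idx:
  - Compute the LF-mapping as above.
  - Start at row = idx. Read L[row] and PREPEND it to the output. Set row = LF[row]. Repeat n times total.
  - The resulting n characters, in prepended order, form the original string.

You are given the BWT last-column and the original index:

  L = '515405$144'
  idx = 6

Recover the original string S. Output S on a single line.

Answer: 454510415$

Derivation:
LF mapping: 7 2 8 4 1 9 0 3 5 6
Walk LF starting at row 6, prepending L[row]:
  step 1: row=6, L[6]='$', prepend. Next row=LF[6]=0
  step 2: row=0, L[0]='5', prepend. Next row=LF[0]=7
  step 3: row=7, L[7]='1', prepend. Next row=LF[7]=3
  step 4: row=3, L[3]='4', prepend. Next row=LF[3]=4
  step 5: row=4, L[4]='0', prepend. Next row=LF[4]=1
  step 6: row=1, L[1]='1', prepend. Next row=LF[1]=2
  step 7: row=2, L[2]='5', prepend. Next row=LF[2]=8
  step 8: row=8, L[8]='4', prepend. Next row=LF[8]=5
  step 9: row=5, L[5]='5', prepend. Next row=LF[5]=9
  step 10: row=9, L[9]='4', prepend. Next row=LF[9]=6
Reversed output: 454510415$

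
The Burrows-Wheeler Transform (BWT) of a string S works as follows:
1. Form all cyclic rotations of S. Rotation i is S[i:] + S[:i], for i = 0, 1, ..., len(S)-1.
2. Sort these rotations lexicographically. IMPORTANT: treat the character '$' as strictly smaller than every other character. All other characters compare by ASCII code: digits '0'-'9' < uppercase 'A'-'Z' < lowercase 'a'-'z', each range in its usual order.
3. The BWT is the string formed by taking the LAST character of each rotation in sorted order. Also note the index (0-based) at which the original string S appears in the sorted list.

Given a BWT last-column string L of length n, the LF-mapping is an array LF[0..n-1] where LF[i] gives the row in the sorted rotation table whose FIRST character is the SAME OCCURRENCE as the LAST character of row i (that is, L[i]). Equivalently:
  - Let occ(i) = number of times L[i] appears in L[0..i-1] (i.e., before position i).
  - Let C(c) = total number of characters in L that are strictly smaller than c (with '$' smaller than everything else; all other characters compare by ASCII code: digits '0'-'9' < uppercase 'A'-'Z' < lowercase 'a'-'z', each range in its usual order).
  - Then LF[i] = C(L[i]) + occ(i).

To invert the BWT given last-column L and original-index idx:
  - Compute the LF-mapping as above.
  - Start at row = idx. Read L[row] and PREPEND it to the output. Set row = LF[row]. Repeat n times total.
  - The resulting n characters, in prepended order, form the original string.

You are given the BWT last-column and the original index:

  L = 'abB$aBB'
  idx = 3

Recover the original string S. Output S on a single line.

Answer: BbBBaa$

Derivation:
LF mapping: 4 6 1 0 5 2 3
Walk LF starting at row 3, prepending L[row]:
  step 1: row=3, L[3]='$', prepend. Next row=LF[3]=0
  step 2: row=0, L[0]='a', prepend. Next row=LF[0]=4
  step 3: row=4, L[4]='a', prepend. Next row=LF[4]=5
  step 4: row=5, L[5]='B', prepend. Next row=LF[5]=2
  step 5: row=2, L[2]='B', prepend. Next row=LF[2]=1
  step 6: row=1, L[1]='b', prepend. Next row=LF[1]=6
  step 7: row=6, L[6]='B', prepend. Next row=LF[6]=3
Reversed output: BbBBaa$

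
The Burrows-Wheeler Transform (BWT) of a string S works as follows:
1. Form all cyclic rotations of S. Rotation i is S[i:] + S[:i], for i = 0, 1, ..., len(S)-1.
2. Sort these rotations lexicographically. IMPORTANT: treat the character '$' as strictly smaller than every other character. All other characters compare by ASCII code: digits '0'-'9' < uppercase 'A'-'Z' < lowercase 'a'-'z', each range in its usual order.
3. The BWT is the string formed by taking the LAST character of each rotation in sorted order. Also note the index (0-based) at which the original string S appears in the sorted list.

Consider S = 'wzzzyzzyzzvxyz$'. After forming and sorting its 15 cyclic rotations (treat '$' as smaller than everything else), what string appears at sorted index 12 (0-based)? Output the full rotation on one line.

Answer: zzyzzvxyz$wzzzy

Derivation:
All 15 rotations (rotation i = S[i:]+S[:i]):
  rot[0] = wzzzyzzyzzvxyz$
  rot[1] = zzzyzzyzzvxyz$w
  rot[2] = zzyzzyzzvxyz$wz
  rot[3] = zyzzyzzvxyz$wzz
  rot[4] = yzzyzzvxyz$wzzz
  rot[5] = zzyzzvxyz$wzzzy
  rot[6] = zyzzvxyz$wzzzyz
  rot[7] = yzzvxyz$wzzzyzz
  rot[8] = zzvxyz$wzzzyzzy
  rot[9] = zvxyz$wzzzyzzyz
  rot[10] = vxyz$wzzzyzzyzz
  rot[11] = xyz$wzzzyzzyzzv
  rot[12] = yz$wzzzyzzyzzvx
  rot[13] = z$wzzzyzzyzzvxy
  rot[14] = $wzzzyzzyzzvxyz
Sorted (with $ < everything):
  sorted[0] = $wzzzyzzyzzvxyz
  sorted[1] = vxyz$wzzzyzzyzz
  sorted[2] = wzzzyzzyzzvxyz$
  sorted[3] = xyz$wzzzyzzyzzv
  sorted[4] = yz$wzzzyzzyzzvx
  sorted[5] = yzzvxyz$wzzzyzz
  sorted[6] = yzzyzzvxyz$wzzz
  sorted[7] = z$wzzzyzzyzzvxy
  sorted[8] = zvxyz$wzzzyzzyz
  sorted[9] = zyzzvxyz$wzzzyz
  sorted[10] = zyzzyzzvxyz$wzz
  sorted[11] = zzvxyz$wzzzyzzy
  sorted[12] = zzyzzvxyz$wzzzy
  sorted[13] = zzyzzyzzvxyz$wz
  sorted[14] = zzzyzzyzzvxyz$w
sorted[12] = zzyzzvxyz$wzzzy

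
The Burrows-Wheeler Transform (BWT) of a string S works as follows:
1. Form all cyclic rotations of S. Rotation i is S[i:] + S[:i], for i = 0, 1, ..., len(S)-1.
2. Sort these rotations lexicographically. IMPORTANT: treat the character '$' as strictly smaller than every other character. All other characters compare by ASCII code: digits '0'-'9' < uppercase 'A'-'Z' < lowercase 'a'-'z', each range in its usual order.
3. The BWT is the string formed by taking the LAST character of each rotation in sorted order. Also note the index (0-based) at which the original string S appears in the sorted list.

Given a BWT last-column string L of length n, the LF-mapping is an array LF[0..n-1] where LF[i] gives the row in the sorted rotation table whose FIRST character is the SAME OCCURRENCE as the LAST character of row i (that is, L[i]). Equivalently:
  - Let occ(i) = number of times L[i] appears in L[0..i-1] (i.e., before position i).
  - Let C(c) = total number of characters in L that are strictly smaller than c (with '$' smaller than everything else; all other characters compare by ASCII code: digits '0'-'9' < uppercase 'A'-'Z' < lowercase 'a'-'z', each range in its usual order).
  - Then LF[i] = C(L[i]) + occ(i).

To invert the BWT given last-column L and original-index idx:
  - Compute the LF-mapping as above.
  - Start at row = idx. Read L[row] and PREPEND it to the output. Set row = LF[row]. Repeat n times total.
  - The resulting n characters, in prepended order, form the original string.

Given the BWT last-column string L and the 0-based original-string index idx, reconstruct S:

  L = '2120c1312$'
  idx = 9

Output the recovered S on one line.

Answer: c12321012$

Derivation:
LF mapping: 5 2 6 1 9 3 8 4 7 0
Walk LF starting at row 9, prepending L[row]:
  step 1: row=9, L[9]='$', prepend. Next row=LF[9]=0
  step 2: row=0, L[0]='2', prepend. Next row=LF[0]=5
  step 3: row=5, L[5]='1', prepend. Next row=LF[5]=3
  step 4: row=3, L[3]='0', prepend. Next row=LF[3]=1
  step 5: row=1, L[1]='1', prepend. Next row=LF[1]=2
  step 6: row=2, L[2]='2', prepend. Next row=LF[2]=6
  step 7: row=6, L[6]='3', prepend. Next row=LF[6]=8
  step 8: row=8, L[8]='2', prepend. Next row=LF[8]=7
  step 9: row=7, L[7]='1', prepend. Next row=LF[7]=4
  step 10: row=4, L[4]='c', prepend. Next row=LF[4]=9
Reversed output: c12321012$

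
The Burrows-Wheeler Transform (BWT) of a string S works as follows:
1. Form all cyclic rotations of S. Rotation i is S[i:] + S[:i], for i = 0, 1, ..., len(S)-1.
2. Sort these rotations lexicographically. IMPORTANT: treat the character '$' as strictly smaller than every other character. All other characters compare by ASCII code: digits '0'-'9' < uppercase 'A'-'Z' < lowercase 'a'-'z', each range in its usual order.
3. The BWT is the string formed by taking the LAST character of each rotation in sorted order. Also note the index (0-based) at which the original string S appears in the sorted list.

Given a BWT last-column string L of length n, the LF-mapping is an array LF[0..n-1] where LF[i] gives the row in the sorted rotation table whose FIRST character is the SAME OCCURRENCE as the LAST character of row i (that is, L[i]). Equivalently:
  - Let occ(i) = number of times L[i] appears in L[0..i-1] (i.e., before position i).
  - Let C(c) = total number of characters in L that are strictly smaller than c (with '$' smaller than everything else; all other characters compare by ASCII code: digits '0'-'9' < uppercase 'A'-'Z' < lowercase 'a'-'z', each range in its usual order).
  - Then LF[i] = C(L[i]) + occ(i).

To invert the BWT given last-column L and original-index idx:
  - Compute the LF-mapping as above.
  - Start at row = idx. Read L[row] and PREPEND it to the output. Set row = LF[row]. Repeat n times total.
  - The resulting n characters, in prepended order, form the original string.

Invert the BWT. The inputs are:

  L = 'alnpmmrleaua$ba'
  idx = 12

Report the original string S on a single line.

LF mapping: 1 7 11 12 9 10 13 8 6 2 14 3 0 5 4
Walk LF starting at row 12, prepending L[row]:
  step 1: row=12, L[12]='$', prepend. Next row=LF[12]=0
  step 2: row=0, L[0]='a', prepend. Next row=LF[0]=1
  step 3: row=1, L[1]='l', prepend. Next row=LF[1]=7
  step 4: row=7, L[7]='l', prepend. Next row=LF[7]=8
  step 5: row=8, L[8]='e', prepend. Next row=LF[8]=6
  step 6: row=6, L[6]='r', prepend. Next row=LF[6]=13
  step 7: row=13, L[13]='b', prepend. Next row=LF[13]=5
  step 8: row=5, L[5]='m', prepend. Next row=LF[5]=10
  step 9: row=10, L[10]='u', prepend. Next row=LF[10]=14
  step 10: row=14, L[14]='a', prepend. Next row=LF[14]=4
  step 11: row=4, L[4]='m', prepend. Next row=LF[4]=9
  step 12: row=9, L[9]='a', prepend. Next row=LF[9]=2
  step 13: row=2, L[2]='n', prepend. Next row=LF[2]=11
  step 14: row=11, L[11]='a', prepend. Next row=LF[11]=3
  step 15: row=3, L[3]='p', prepend. Next row=LF[3]=12
Reversed output: panamaumbrella$

Answer: panamaumbrella$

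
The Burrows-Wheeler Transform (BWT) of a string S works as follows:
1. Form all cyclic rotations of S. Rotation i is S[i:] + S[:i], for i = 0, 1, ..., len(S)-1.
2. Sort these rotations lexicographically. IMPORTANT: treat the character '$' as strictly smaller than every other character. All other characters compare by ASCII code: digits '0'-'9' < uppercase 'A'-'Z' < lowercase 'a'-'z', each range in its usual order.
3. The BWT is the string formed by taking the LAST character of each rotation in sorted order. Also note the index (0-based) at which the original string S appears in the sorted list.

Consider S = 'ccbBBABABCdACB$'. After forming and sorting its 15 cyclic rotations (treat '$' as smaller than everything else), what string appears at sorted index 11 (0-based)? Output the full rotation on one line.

All 15 rotations (rotation i = S[i:]+S[:i]):
  rot[0] = ccbBBABABCdACB$
  rot[1] = cbBBABABCdACB$c
  rot[2] = bBBABABCdACB$cc
  rot[3] = BBABABCdACB$ccb
  rot[4] = BABABCdACB$ccbB
  rot[5] = ABABCdACB$ccbBB
  rot[6] = BABCdACB$ccbBBA
  rot[7] = ABCdACB$ccbBBAB
  rot[8] = BCdACB$ccbBBABA
  rot[9] = CdACB$ccbBBABAB
  rot[10] = dACB$ccbBBABABC
  rot[11] = ACB$ccbBBABABCd
  rot[12] = CB$ccbBBABABCdA
  rot[13] = B$ccbBBABABCdAC
  rot[14] = $ccbBBABABCdACB
Sorted (with $ < everything):
  sorted[0] = $ccbBBABABCdACB
  sorted[1] = ABABCdACB$ccbBB
  sorted[2] = ABCdACB$ccbBBAB
  sorted[3] = ACB$ccbBBABABCd
  sorted[4] = B$ccbBBABABCdAC
  sorted[5] = BABABCdACB$ccbB
  sorted[6] = BABCdACB$ccbBBA
  sorted[7] = BBABABCdACB$ccb
  sorted[8] = BCdACB$ccbBBABA
  sorted[9] = CB$ccbBBABABCdA
  sorted[10] = CdACB$ccbBBABAB
  sorted[11] = bBBABABCdACB$cc
  sorted[12] = cbBBABABCdACB$c
  sorted[13] = ccbBBABABCdACB$
  sorted[14] = dACB$ccbBBABABC
sorted[11] = bBBABABCdACB$cc

Answer: bBBABABCdACB$cc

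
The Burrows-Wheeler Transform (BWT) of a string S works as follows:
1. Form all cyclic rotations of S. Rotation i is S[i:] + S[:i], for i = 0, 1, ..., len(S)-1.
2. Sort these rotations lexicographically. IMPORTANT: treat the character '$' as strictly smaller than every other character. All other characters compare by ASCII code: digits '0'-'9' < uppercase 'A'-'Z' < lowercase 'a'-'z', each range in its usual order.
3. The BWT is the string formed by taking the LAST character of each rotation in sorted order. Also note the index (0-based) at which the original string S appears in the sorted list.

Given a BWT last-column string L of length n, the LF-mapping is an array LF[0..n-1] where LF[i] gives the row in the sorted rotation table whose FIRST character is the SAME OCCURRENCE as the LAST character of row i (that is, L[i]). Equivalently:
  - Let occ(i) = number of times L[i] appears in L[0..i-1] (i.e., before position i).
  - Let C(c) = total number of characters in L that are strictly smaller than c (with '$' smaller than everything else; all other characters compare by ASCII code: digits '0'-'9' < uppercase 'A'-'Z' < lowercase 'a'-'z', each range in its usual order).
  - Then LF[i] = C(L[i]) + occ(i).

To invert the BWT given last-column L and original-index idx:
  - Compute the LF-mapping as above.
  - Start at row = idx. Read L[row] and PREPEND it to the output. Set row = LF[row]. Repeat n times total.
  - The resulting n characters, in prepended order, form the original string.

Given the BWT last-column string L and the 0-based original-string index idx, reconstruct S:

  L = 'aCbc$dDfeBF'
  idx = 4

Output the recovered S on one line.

LF mapping: 5 2 6 7 0 8 3 10 9 1 4
Walk LF starting at row 4, prepending L[row]:
  step 1: row=4, L[4]='$', prepend. Next row=LF[4]=0
  step 2: row=0, L[0]='a', prepend. Next row=LF[0]=5
  step 3: row=5, L[5]='d', prepend. Next row=LF[5]=8
  step 4: row=8, L[8]='e', prepend. Next row=LF[8]=9
  step 5: row=9, L[9]='B', prepend. Next row=LF[9]=1
  step 6: row=1, L[1]='C', prepend. Next row=LF[1]=2
  step 7: row=2, L[2]='b', prepend. Next row=LF[2]=6
  step 8: row=6, L[6]='D', prepend. Next row=LF[6]=3
  step 9: row=3, L[3]='c', prepend. Next row=LF[3]=7
  step 10: row=7, L[7]='f', prepend. Next row=LF[7]=10
  step 11: row=10, L[10]='F', prepend. Next row=LF[10]=4
Reversed output: FfcDbCBeda$

Answer: FfcDbCBeda$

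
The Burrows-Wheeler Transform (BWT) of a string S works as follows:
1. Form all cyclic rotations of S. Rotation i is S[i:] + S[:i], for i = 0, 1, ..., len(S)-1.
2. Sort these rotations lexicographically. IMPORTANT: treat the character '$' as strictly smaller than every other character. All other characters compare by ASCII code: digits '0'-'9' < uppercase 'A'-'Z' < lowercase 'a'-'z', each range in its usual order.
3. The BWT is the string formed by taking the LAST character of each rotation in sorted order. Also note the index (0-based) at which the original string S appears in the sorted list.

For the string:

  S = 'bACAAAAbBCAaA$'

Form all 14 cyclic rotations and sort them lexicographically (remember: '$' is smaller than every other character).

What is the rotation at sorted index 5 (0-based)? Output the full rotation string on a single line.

All 14 rotations (rotation i = S[i:]+S[:i]):
  rot[0] = bACAAAAbBCAaA$
  rot[1] = ACAAAAbBCAaA$b
  rot[2] = CAAAAbBCAaA$bA
  rot[3] = AAAAbBCAaA$bAC
  rot[4] = AAAbBCAaA$bACA
  rot[5] = AAbBCAaA$bACAA
  rot[6] = AbBCAaA$bACAAA
  rot[7] = bBCAaA$bACAAAA
  rot[8] = BCAaA$bACAAAAb
  rot[9] = CAaA$bACAAAAbB
  rot[10] = AaA$bACAAAAbBC
  rot[11] = aA$bACAAAAbBCA
  rot[12] = A$bACAAAAbBCAa
  rot[13] = $bACAAAAbBCAaA
Sorted (with $ < everything):
  sorted[0] = $bACAAAAbBCAaA
  sorted[1] = A$bACAAAAbBCAa
  sorted[2] = AAAAbBCAaA$bAC
  sorted[3] = AAAbBCAaA$bACA
  sorted[4] = AAbBCAaA$bACAA
  sorted[5] = ACAAAAbBCAaA$b
  sorted[6] = AaA$bACAAAAbBC
  sorted[7] = AbBCAaA$bACAAA
  sorted[8] = BCAaA$bACAAAAb
  sorted[9] = CAAAAbBCAaA$bA
  sorted[10] = CAaA$bACAAAAbB
  sorted[11] = aA$bACAAAAbBCA
  sorted[12] = bACAAAAbBCAaA$
  sorted[13] = bBCAaA$bACAAAA
sorted[5] = ACAAAAbBCAaA$b

Answer: ACAAAAbBCAaA$b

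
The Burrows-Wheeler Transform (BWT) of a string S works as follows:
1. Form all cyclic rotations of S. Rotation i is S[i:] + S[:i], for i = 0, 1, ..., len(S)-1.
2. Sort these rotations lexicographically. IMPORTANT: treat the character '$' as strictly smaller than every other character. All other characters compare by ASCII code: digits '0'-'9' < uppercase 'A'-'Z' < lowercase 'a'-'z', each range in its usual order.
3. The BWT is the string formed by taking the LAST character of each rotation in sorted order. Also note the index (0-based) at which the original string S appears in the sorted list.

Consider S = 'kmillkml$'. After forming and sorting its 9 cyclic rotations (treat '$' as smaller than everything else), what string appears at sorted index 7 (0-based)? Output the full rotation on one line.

All 9 rotations (rotation i = S[i:]+S[:i]):
  rot[0] = kmillkml$
  rot[1] = millkml$k
  rot[2] = illkml$km
  rot[3] = llkml$kmi
  rot[4] = lkml$kmil
  rot[5] = kml$kmill
  rot[6] = ml$kmillk
  rot[7] = l$kmillkm
  rot[8] = $kmillkml
Sorted (with $ < everything):
  sorted[0] = $kmillkml
  sorted[1] = illkml$km
  sorted[2] = kmillkml$
  sorted[3] = kml$kmill
  sorted[4] = l$kmillkm
  sorted[5] = lkml$kmil
  sorted[6] = llkml$kmi
  sorted[7] = millkml$k
  sorted[8] = ml$kmillk
sorted[7] = millkml$k

Answer: millkml$k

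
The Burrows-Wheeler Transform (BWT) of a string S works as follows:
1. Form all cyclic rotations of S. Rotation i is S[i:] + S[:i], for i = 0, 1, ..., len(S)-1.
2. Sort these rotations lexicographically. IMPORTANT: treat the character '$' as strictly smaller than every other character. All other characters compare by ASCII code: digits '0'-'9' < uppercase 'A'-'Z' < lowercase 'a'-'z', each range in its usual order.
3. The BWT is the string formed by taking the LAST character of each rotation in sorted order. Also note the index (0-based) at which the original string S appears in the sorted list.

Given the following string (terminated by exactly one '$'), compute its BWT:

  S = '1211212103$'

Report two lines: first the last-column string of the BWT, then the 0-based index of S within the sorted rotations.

All 11 rotations (rotation i = S[i:]+S[:i]):
  rot[0] = 1211212103$
  rot[1] = 211212103$1
  rot[2] = 11212103$12
  rot[3] = 1212103$121
  rot[4] = 212103$1211
  rot[5] = 12103$12112
  rot[6] = 2103$121121
  rot[7] = 103$1211212
  rot[8] = 03$12112121
  rot[9] = 3$121121210
  rot[10] = $1211212103
Sorted (with $ < everything):
  sorted[0] = $1211212103  (last char: '3')
  sorted[1] = 03$12112121  (last char: '1')
  sorted[2] = 103$1211212  (last char: '2')
  sorted[3] = 11212103$12  (last char: '2')
  sorted[4] = 12103$12112  (last char: '2')
  sorted[5] = 1211212103$  (last char: '$')
  sorted[6] = 1212103$121  (last char: '1')
  sorted[7] = 2103$121121  (last char: '1')
  sorted[8] = 211212103$1  (last char: '1')
  sorted[9] = 212103$1211  (last char: '1')
  sorted[10] = 3$121121210  (last char: '0')
Last column: 31222$11110
Original string S is at sorted index 5

Answer: 31222$11110
5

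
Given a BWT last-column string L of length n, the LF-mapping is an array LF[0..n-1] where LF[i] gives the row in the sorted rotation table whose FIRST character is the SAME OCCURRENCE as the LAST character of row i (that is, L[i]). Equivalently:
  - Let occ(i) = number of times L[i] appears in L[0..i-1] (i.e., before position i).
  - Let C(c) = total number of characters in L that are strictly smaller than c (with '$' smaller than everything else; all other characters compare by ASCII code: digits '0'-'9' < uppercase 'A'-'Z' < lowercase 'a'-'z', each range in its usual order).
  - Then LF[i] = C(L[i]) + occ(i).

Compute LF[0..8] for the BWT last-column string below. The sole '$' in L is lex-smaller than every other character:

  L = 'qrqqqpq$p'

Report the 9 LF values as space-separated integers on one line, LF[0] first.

Answer: 3 8 4 5 6 1 7 0 2

Derivation:
Char counts: '$':1, 'p':2, 'q':5, 'r':1
C (first-col start): C('$')=0, C('p')=1, C('q')=3, C('r')=8
L[0]='q': occ=0, LF[0]=C('q')+0=3+0=3
L[1]='r': occ=0, LF[1]=C('r')+0=8+0=8
L[2]='q': occ=1, LF[2]=C('q')+1=3+1=4
L[3]='q': occ=2, LF[3]=C('q')+2=3+2=5
L[4]='q': occ=3, LF[4]=C('q')+3=3+3=6
L[5]='p': occ=0, LF[5]=C('p')+0=1+0=1
L[6]='q': occ=4, LF[6]=C('q')+4=3+4=7
L[7]='$': occ=0, LF[7]=C('$')+0=0+0=0
L[8]='p': occ=1, LF[8]=C('p')+1=1+1=2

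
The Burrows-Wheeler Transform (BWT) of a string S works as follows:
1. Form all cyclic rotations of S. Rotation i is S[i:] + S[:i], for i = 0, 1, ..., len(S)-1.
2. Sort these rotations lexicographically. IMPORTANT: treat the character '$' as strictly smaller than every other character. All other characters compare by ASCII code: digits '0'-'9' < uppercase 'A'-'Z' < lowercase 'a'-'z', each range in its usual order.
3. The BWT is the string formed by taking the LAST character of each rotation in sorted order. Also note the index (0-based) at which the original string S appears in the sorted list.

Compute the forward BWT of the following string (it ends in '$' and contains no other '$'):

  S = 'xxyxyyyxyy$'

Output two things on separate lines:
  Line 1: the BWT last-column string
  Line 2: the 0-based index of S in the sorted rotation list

All 11 rotations (rotation i = S[i:]+S[:i]):
  rot[0] = xxyxyyyxyy$
  rot[1] = xyxyyyxyy$x
  rot[2] = yxyyyxyy$xx
  rot[3] = xyyyxyy$xxy
  rot[4] = yyyxyy$xxyx
  rot[5] = yyxyy$xxyxy
  rot[6] = yxyy$xxyxyy
  rot[7] = xyy$xxyxyyy
  rot[8] = yy$xxyxyyyx
  rot[9] = y$xxyxyyyxy
  rot[10] = $xxyxyyyxyy
Sorted (with $ < everything):
  sorted[0] = $xxyxyyyxyy  (last char: 'y')
  sorted[1] = xxyxyyyxyy$  (last char: '$')
  sorted[2] = xyxyyyxyy$x  (last char: 'x')
  sorted[3] = xyy$xxyxyyy  (last char: 'y')
  sorted[4] = xyyyxyy$xxy  (last char: 'y')
  sorted[5] = y$xxyxyyyxy  (last char: 'y')
  sorted[6] = yxyy$xxyxyy  (last char: 'y')
  sorted[7] = yxyyyxyy$xx  (last char: 'x')
  sorted[8] = yy$xxyxyyyx  (last char: 'x')
  sorted[9] = yyxyy$xxyxy  (last char: 'y')
  sorted[10] = yyyxyy$xxyx  (last char: 'x')
Last column: y$xyyyyxxyx
Original string S is at sorted index 1

Answer: y$xyyyyxxyx
1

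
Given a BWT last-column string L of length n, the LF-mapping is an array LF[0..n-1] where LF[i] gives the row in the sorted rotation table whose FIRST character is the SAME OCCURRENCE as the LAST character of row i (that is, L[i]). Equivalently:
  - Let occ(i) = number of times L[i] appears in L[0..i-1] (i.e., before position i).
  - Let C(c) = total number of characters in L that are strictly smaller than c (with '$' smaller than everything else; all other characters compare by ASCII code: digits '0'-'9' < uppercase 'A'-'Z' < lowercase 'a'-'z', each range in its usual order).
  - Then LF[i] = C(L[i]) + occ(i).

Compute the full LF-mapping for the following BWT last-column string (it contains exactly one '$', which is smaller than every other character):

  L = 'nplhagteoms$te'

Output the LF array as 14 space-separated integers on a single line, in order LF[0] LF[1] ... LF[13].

Char counts: '$':1, 'a':1, 'e':2, 'g':1, 'h':1, 'l':1, 'm':1, 'n':1, 'o':1, 'p':1, 's':1, 't':2
C (first-col start): C('$')=0, C('a')=1, C('e')=2, C('g')=4, C('h')=5, C('l')=6, C('m')=7, C('n')=8, C('o')=9, C('p')=10, C('s')=11, C('t')=12
L[0]='n': occ=0, LF[0]=C('n')+0=8+0=8
L[1]='p': occ=0, LF[1]=C('p')+0=10+0=10
L[2]='l': occ=0, LF[2]=C('l')+0=6+0=6
L[3]='h': occ=0, LF[3]=C('h')+0=5+0=5
L[4]='a': occ=0, LF[4]=C('a')+0=1+0=1
L[5]='g': occ=0, LF[5]=C('g')+0=4+0=4
L[6]='t': occ=0, LF[6]=C('t')+0=12+0=12
L[7]='e': occ=0, LF[7]=C('e')+0=2+0=2
L[8]='o': occ=0, LF[8]=C('o')+0=9+0=9
L[9]='m': occ=0, LF[9]=C('m')+0=7+0=7
L[10]='s': occ=0, LF[10]=C('s')+0=11+0=11
L[11]='$': occ=0, LF[11]=C('$')+0=0+0=0
L[12]='t': occ=1, LF[12]=C('t')+1=12+1=13
L[13]='e': occ=1, LF[13]=C('e')+1=2+1=3

Answer: 8 10 6 5 1 4 12 2 9 7 11 0 13 3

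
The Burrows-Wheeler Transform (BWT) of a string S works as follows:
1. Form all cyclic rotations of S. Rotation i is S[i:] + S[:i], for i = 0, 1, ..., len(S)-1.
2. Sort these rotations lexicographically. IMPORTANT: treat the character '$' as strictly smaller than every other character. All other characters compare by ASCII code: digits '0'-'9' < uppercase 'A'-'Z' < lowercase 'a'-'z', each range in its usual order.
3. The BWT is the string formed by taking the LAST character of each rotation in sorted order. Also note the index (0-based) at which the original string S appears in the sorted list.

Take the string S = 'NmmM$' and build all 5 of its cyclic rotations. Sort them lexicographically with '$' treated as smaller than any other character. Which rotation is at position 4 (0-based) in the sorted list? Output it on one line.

Answer: mmM$N

Derivation:
All 5 rotations (rotation i = S[i:]+S[:i]):
  rot[0] = NmmM$
  rot[1] = mmM$N
  rot[2] = mM$Nm
  rot[3] = M$Nmm
  rot[4] = $NmmM
Sorted (with $ < everything):
  sorted[0] = $NmmM
  sorted[1] = M$Nmm
  sorted[2] = NmmM$
  sorted[3] = mM$Nm
  sorted[4] = mmM$N
sorted[4] = mmM$N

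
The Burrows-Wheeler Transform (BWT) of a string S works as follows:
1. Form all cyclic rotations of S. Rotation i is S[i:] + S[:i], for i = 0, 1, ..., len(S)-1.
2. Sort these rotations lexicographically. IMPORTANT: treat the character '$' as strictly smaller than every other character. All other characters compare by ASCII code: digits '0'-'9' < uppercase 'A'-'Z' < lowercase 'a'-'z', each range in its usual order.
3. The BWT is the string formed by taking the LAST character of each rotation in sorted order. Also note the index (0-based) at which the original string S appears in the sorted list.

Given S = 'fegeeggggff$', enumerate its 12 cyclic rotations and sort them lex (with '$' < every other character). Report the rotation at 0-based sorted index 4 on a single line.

All 12 rotations (rotation i = S[i:]+S[:i]):
  rot[0] = fegeeggggff$
  rot[1] = egeeggggff$f
  rot[2] = geeggggff$fe
  rot[3] = eeggggff$feg
  rot[4] = eggggff$fege
  rot[5] = ggggff$fegee
  rot[6] = gggff$fegeeg
  rot[7] = ggff$fegeegg
  rot[8] = gff$fegeeggg
  rot[9] = ff$fegeegggg
  rot[10] = f$fegeeggggf
  rot[11] = $fegeeggggff
Sorted (with $ < everything):
  sorted[0] = $fegeeggggff
  sorted[1] = eeggggff$feg
  sorted[2] = egeeggggff$f
  sorted[3] = eggggff$fege
  sorted[4] = f$fegeeggggf
  sorted[5] = fegeeggggff$
  sorted[6] = ff$fegeegggg
  sorted[7] = geeggggff$fe
  sorted[8] = gff$fegeeggg
  sorted[9] = ggff$fegeegg
  sorted[10] = gggff$fegeeg
  sorted[11] = ggggff$fegee
sorted[4] = f$fegeeggggf

Answer: f$fegeeggggf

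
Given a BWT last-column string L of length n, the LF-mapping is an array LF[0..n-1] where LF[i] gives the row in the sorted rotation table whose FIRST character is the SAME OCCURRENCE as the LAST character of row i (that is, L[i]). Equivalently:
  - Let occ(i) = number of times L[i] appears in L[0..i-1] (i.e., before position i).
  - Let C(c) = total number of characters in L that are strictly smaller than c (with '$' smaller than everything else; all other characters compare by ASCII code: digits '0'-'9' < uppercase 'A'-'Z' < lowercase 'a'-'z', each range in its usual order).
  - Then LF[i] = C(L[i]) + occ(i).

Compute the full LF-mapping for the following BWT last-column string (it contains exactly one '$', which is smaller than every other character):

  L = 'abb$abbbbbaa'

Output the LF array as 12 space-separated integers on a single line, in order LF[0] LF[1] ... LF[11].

Char counts: '$':1, 'a':4, 'b':7
C (first-col start): C('$')=0, C('a')=1, C('b')=5
L[0]='a': occ=0, LF[0]=C('a')+0=1+0=1
L[1]='b': occ=0, LF[1]=C('b')+0=5+0=5
L[2]='b': occ=1, LF[2]=C('b')+1=5+1=6
L[3]='$': occ=0, LF[3]=C('$')+0=0+0=0
L[4]='a': occ=1, LF[4]=C('a')+1=1+1=2
L[5]='b': occ=2, LF[5]=C('b')+2=5+2=7
L[6]='b': occ=3, LF[6]=C('b')+3=5+3=8
L[7]='b': occ=4, LF[7]=C('b')+4=5+4=9
L[8]='b': occ=5, LF[8]=C('b')+5=5+5=10
L[9]='b': occ=6, LF[9]=C('b')+6=5+6=11
L[10]='a': occ=2, LF[10]=C('a')+2=1+2=3
L[11]='a': occ=3, LF[11]=C('a')+3=1+3=4

Answer: 1 5 6 0 2 7 8 9 10 11 3 4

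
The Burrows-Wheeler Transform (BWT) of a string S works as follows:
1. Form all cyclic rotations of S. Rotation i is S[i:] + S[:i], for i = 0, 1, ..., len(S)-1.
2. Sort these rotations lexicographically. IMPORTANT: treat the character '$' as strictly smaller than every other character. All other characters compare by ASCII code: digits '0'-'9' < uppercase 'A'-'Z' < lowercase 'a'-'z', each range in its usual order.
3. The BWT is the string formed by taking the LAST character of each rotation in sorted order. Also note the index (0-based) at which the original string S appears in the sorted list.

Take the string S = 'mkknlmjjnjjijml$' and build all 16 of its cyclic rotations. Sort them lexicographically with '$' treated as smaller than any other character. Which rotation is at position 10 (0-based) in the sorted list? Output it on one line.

All 16 rotations (rotation i = S[i:]+S[:i]):
  rot[0] = mkknlmjjnjjijml$
  rot[1] = kknlmjjnjjijml$m
  rot[2] = knlmjjnjjijml$mk
  rot[3] = nlmjjnjjijml$mkk
  rot[4] = lmjjnjjijml$mkkn
  rot[5] = mjjnjjijml$mkknl
  rot[6] = jjnjjijml$mkknlm
  rot[7] = jnjjijml$mkknlmj
  rot[8] = njjijml$mkknlmjj
  rot[9] = jjijml$mkknlmjjn
  rot[10] = jijml$mkknlmjjnj
  rot[11] = ijml$mkknlmjjnjj
  rot[12] = jml$mkknlmjjnjji
  rot[13] = ml$mkknlmjjnjjij
  rot[14] = l$mkknlmjjnjjijm
  rot[15] = $mkknlmjjnjjijml
Sorted (with $ < everything):
  sorted[0] = $mkknlmjjnjjijml
  sorted[1] = ijml$mkknlmjjnjj
  sorted[2] = jijml$mkknlmjjnj
  sorted[3] = jjijml$mkknlmjjn
  sorted[4] = jjnjjijml$mkknlm
  sorted[5] = jml$mkknlmjjnjji
  sorted[6] = jnjjijml$mkknlmj
  sorted[7] = kknlmjjnjjijml$m
  sorted[8] = knlmjjnjjijml$mk
  sorted[9] = l$mkknlmjjnjjijm
  sorted[10] = lmjjnjjijml$mkkn
  sorted[11] = mjjnjjijml$mkknl
  sorted[12] = mkknlmjjnjjijml$
  sorted[13] = ml$mkknlmjjnjjij
  sorted[14] = njjijml$mkknlmjj
  sorted[15] = nlmjjnjjijml$mkk
sorted[10] = lmjjnjjijml$mkkn

Answer: lmjjnjjijml$mkkn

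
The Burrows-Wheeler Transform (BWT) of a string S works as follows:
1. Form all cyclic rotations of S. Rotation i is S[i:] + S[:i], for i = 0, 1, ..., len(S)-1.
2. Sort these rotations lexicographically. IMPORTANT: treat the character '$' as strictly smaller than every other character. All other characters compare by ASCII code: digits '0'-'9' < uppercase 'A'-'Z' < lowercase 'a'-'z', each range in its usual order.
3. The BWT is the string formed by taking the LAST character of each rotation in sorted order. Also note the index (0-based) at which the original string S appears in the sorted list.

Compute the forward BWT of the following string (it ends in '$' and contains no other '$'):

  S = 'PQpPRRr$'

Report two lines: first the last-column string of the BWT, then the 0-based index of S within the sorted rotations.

All 8 rotations (rotation i = S[i:]+S[:i]):
  rot[0] = PQpPRRr$
  rot[1] = QpPRRr$P
  rot[2] = pPRRr$PQ
  rot[3] = PRRr$PQp
  rot[4] = RRr$PQpP
  rot[5] = Rr$PQpPR
  rot[6] = r$PQpPRR
  rot[7] = $PQpPRRr
Sorted (with $ < everything):
  sorted[0] = $PQpPRRr  (last char: 'r')
  sorted[1] = PQpPRRr$  (last char: '$')
  sorted[2] = PRRr$PQp  (last char: 'p')
  sorted[3] = QpPRRr$P  (last char: 'P')
  sorted[4] = RRr$PQpP  (last char: 'P')
  sorted[5] = Rr$PQpPR  (last char: 'R')
  sorted[6] = pPRRr$PQ  (last char: 'Q')
  sorted[7] = r$PQpPRR  (last char: 'R')
Last column: r$pPPRQR
Original string S is at sorted index 1

Answer: r$pPPRQR
1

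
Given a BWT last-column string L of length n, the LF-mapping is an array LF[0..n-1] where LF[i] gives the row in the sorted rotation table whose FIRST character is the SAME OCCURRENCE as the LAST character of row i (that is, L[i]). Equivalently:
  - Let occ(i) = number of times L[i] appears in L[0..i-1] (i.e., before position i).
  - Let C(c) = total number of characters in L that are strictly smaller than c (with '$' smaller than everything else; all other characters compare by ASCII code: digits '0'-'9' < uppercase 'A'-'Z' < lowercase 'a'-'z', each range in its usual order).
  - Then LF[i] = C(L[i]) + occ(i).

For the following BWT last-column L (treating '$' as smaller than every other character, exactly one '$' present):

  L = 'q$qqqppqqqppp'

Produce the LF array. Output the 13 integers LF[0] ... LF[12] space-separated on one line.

Char counts: '$':1, 'p':5, 'q':7
C (first-col start): C('$')=0, C('p')=1, C('q')=6
L[0]='q': occ=0, LF[0]=C('q')+0=6+0=6
L[1]='$': occ=0, LF[1]=C('$')+0=0+0=0
L[2]='q': occ=1, LF[2]=C('q')+1=6+1=7
L[3]='q': occ=2, LF[3]=C('q')+2=6+2=8
L[4]='q': occ=3, LF[4]=C('q')+3=6+3=9
L[5]='p': occ=0, LF[5]=C('p')+0=1+0=1
L[6]='p': occ=1, LF[6]=C('p')+1=1+1=2
L[7]='q': occ=4, LF[7]=C('q')+4=6+4=10
L[8]='q': occ=5, LF[8]=C('q')+5=6+5=11
L[9]='q': occ=6, LF[9]=C('q')+6=6+6=12
L[10]='p': occ=2, LF[10]=C('p')+2=1+2=3
L[11]='p': occ=3, LF[11]=C('p')+3=1+3=4
L[12]='p': occ=4, LF[12]=C('p')+4=1+4=5

Answer: 6 0 7 8 9 1 2 10 11 12 3 4 5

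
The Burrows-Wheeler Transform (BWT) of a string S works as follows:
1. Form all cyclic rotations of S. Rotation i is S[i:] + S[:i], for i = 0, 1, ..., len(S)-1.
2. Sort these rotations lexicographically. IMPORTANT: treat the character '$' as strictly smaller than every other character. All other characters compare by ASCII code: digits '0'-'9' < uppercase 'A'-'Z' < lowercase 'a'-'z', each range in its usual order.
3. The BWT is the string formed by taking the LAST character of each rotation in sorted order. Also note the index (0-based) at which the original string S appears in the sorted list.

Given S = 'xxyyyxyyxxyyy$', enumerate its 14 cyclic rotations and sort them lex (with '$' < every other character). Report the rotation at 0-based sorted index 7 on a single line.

Answer: yxxyyy$xxyyyxy

Derivation:
All 14 rotations (rotation i = S[i:]+S[:i]):
  rot[0] = xxyyyxyyxxyyy$
  rot[1] = xyyyxyyxxyyy$x
  rot[2] = yyyxyyxxyyy$xx
  rot[3] = yyxyyxxyyy$xxy
  rot[4] = yxyyxxyyy$xxyy
  rot[5] = xyyxxyyy$xxyyy
  rot[6] = yyxxyyy$xxyyyx
  rot[7] = yxxyyy$xxyyyxy
  rot[8] = xxyyy$xxyyyxyy
  rot[9] = xyyy$xxyyyxyyx
  rot[10] = yyy$xxyyyxyyxx
  rot[11] = yy$xxyyyxyyxxy
  rot[12] = y$xxyyyxyyxxyy
  rot[13] = $xxyyyxyyxxyyy
Sorted (with $ < everything):
  sorted[0] = $xxyyyxyyxxyyy
  sorted[1] = xxyyy$xxyyyxyy
  sorted[2] = xxyyyxyyxxyyy$
  sorted[3] = xyyxxyyy$xxyyy
  sorted[4] = xyyy$xxyyyxyyx
  sorted[5] = xyyyxyyxxyyy$x
  sorted[6] = y$xxyyyxyyxxyy
  sorted[7] = yxxyyy$xxyyyxy
  sorted[8] = yxyyxxyyy$xxyy
  sorted[9] = yy$xxyyyxyyxxy
  sorted[10] = yyxxyyy$xxyyyx
  sorted[11] = yyxyyxxyyy$xxy
  sorted[12] = yyy$xxyyyxyyxx
  sorted[13] = yyyxyyxxyyy$xx
sorted[7] = yxxyyy$xxyyyxy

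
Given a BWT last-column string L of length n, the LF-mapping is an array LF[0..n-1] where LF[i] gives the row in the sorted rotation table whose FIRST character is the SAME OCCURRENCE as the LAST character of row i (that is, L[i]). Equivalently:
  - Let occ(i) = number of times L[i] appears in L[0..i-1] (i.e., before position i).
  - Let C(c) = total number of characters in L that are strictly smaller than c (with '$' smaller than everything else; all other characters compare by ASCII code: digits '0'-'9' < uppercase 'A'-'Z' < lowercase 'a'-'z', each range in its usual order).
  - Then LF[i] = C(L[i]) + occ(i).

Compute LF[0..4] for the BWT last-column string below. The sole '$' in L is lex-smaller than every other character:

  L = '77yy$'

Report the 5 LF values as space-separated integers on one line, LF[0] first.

Char counts: '$':1, '7':2, 'y':2
C (first-col start): C('$')=0, C('7')=1, C('y')=3
L[0]='7': occ=0, LF[0]=C('7')+0=1+0=1
L[1]='7': occ=1, LF[1]=C('7')+1=1+1=2
L[2]='y': occ=0, LF[2]=C('y')+0=3+0=3
L[3]='y': occ=1, LF[3]=C('y')+1=3+1=4
L[4]='$': occ=0, LF[4]=C('$')+0=0+0=0

Answer: 1 2 3 4 0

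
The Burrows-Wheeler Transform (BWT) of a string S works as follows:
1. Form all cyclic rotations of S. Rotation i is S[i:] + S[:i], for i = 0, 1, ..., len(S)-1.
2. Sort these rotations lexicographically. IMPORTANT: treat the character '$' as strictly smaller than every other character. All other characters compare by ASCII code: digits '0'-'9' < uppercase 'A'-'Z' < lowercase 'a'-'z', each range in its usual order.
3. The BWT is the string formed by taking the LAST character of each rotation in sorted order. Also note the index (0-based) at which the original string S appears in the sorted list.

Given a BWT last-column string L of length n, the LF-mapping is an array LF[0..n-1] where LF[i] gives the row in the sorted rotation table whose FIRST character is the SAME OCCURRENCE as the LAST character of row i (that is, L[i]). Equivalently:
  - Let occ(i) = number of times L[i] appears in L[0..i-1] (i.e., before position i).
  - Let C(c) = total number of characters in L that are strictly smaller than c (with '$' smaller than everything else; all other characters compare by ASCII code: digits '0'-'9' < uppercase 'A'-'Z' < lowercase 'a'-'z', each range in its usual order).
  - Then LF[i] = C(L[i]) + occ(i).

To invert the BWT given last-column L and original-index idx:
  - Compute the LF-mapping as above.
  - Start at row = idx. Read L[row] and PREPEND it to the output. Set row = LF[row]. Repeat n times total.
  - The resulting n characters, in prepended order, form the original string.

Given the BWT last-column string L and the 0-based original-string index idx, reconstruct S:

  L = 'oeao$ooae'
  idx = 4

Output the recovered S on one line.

Answer: eooeaaoo$

Derivation:
LF mapping: 5 3 1 6 0 7 8 2 4
Walk LF starting at row 4, prepending L[row]:
  step 1: row=4, L[4]='$', prepend. Next row=LF[4]=0
  step 2: row=0, L[0]='o', prepend. Next row=LF[0]=5
  step 3: row=5, L[5]='o', prepend. Next row=LF[5]=7
  step 4: row=7, L[7]='a', prepend. Next row=LF[7]=2
  step 5: row=2, L[2]='a', prepend. Next row=LF[2]=1
  step 6: row=1, L[1]='e', prepend. Next row=LF[1]=3
  step 7: row=3, L[3]='o', prepend. Next row=LF[3]=6
  step 8: row=6, L[6]='o', prepend. Next row=LF[6]=8
  step 9: row=8, L[8]='e', prepend. Next row=LF[8]=4
Reversed output: eooeaaoo$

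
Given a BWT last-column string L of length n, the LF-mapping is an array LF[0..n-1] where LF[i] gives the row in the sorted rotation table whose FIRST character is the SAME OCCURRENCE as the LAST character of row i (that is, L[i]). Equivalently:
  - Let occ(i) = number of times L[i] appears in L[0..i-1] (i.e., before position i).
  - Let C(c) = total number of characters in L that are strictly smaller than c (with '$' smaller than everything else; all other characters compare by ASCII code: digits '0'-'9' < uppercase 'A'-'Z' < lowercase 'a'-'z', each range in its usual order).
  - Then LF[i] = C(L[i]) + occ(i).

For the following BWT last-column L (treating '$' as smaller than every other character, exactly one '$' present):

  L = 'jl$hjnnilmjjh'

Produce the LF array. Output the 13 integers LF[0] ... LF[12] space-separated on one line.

Answer: 4 8 0 1 5 11 12 3 9 10 6 7 2

Derivation:
Char counts: '$':1, 'h':2, 'i':1, 'j':4, 'l':2, 'm':1, 'n':2
C (first-col start): C('$')=0, C('h')=1, C('i')=3, C('j')=4, C('l')=8, C('m')=10, C('n')=11
L[0]='j': occ=0, LF[0]=C('j')+0=4+0=4
L[1]='l': occ=0, LF[1]=C('l')+0=8+0=8
L[2]='$': occ=0, LF[2]=C('$')+0=0+0=0
L[3]='h': occ=0, LF[3]=C('h')+0=1+0=1
L[4]='j': occ=1, LF[4]=C('j')+1=4+1=5
L[5]='n': occ=0, LF[5]=C('n')+0=11+0=11
L[6]='n': occ=1, LF[6]=C('n')+1=11+1=12
L[7]='i': occ=0, LF[7]=C('i')+0=3+0=3
L[8]='l': occ=1, LF[8]=C('l')+1=8+1=9
L[9]='m': occ=0, LF[9]=C('m')+0=10+0=10
L[10]='j': occ=2, LF[10]=C('j')+2=4+2=6
L[11]='j': occ=3, LF[11]=C('j')+3=4+3=7
L[12]='h': occ=1, LF[12]=C('h')+1=1+1=2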